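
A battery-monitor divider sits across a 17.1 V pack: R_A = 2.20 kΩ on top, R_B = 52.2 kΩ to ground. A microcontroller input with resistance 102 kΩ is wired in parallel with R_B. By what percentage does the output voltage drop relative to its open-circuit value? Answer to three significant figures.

2.03 %

The divider's output (Thévenin) resistance is R_A‖R_B = 2.111 kΩ.
Fractional drop under load = R_th/(R_th + R_L) = 2.111 / (2.111 + 102) = 0.02028.
So the output falls by 2.03 %.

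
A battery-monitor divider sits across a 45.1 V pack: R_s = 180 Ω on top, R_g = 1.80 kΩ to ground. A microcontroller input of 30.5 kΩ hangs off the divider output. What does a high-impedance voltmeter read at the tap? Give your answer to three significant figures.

V_out ≈ 40.8 V

The load sits in parallel with R_g: R_g‖R_L = (1800 × 30500) / (1800 + 30500) = 1700 Ω.
V_out = 45.1 × 1700 / (180 + 1700) = 45.1 × 1700/1880 = 40.8 V.
(Unloaded it would have been 41.0 V.)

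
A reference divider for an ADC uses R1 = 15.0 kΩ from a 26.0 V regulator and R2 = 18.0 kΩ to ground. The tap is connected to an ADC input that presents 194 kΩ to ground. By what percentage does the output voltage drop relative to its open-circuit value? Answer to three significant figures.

4.05 %

The divider's output (Thévenin) resistance is R1‖R2 = 8.182 kΩ.
Fractional drop under load = R_th/(R_th + R_L) = 8.182 / (8.182 + 194) = 0.04047.
So the output falls by 4.05 %.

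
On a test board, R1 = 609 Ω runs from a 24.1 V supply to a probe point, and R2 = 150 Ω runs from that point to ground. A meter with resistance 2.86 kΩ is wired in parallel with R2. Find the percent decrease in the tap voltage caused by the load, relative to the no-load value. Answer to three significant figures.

4.04 %

The divider's output (Thévenin) resistance is R1‖R2 = 120.4 Ω.
Fractional drop under load = R_th/(R_th + R_L) = 120.4 / (120.4 + 2860) = 0.04038.
So the output falls by 4.04 %.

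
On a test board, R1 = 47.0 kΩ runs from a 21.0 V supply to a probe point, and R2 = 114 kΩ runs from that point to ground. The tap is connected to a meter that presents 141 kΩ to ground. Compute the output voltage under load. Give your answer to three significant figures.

V_out ≈ 12.0 V

The load sits in parallel with R2: R2‖R_L = (114 × 141) / (114 + 141) = 63.04 kΩ.
V_out = 21.0 × 63.04 / (47.0 + 63.04) = 21.0 × 63.04/110.0 = 12.0 V.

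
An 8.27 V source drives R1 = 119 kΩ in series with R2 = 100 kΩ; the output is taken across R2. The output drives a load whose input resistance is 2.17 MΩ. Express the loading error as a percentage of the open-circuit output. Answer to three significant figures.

2.44 %

The divider's output (Thévenin) resistance is R1‖R2 = 54.34 kΩ.
Fractional drop under load = R_th/(R_th + R_L) = 54.34 / (54.34 + 2170) = 0.02443.
So the output falls by 2.44 %.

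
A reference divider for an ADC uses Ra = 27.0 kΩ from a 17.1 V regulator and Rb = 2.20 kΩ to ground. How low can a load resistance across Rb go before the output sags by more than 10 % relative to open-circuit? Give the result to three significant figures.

Output resistance R_th = Ra‖Rb = (27.0 × 2.20)/29.20 = 2.034 kΩ.
The fractional drop is R_th/(R_th + R_L); requiring this ≤ 0.100 gives R_L ≥ R_th(1/0.100 − 1) = 2.034 × 9.000 = 18.3 kΩ.

R_L(min) ≈ 18.3 kΩ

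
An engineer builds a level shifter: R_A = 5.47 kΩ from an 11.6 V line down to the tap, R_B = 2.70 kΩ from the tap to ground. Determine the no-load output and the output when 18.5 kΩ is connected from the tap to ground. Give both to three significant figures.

Unloaded: 3.83 V; loaded: 3.49 V

Open-circuit: V = 11.6 × 2.70/(5.47 + 2.70) = 3.83 V.
With the load, R_B becomes R_B‖R_L = 2.356 kΩ, so V = 11.6 × 2.356/7.826 = 3.49 V.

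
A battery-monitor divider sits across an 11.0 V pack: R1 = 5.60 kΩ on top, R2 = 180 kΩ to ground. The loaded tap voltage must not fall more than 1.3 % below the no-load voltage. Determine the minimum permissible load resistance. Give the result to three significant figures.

Output resistance R_th = R1‖R2 = (5.60 × 180)/185.6 = 5.431 kΩ.
The fractional drop is R_th/(R_th + R_L); requiring this ≤ 0.0130 gives R_L ≥ R_th(1/0.0130 − 1) = 5.431 × 75.92 = 412 kΩ.

R_L(min) ≈ 412 kΩ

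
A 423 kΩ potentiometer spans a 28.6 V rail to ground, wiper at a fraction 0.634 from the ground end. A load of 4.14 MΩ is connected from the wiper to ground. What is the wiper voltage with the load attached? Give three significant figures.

V ≈ 17.7 V

The wiper splits the pot into (1−α)R = 154.8 kΩ above and αR = 268.2 kΩ below.
Lower section ‖ load = 251.9 kΩ.
V_wiper = 28.6 × 251.9/(154.8 + 251.9) = 17.7 V.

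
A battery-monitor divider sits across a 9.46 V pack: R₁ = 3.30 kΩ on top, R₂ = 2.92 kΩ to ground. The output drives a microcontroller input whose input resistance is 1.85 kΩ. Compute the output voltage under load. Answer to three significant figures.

V_out ≈ 2.42 V

The load sits in parallel with R₂: R₂‖R_L = (2.92 × 1.85) / (2.92 + 1.85) = 1.132 kΩ.
V_out = 9.46 × 1.132 / (3.30 + 1.132) = 9.46 × 1.132/4.432 = 2.42 V.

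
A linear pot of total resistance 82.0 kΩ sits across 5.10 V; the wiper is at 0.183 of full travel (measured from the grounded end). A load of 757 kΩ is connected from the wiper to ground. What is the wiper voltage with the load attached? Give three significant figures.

V ≈ 0.918 V

The wiper splits the pot into (1−α)R = 66.99 kΩ above and αR = 15.01 kΩ below.
Lower section ‖ load = 14.71 kΩ.
V_wiper = 5.10 × 14.71/(66.99 + 14.71) = 0.918 V.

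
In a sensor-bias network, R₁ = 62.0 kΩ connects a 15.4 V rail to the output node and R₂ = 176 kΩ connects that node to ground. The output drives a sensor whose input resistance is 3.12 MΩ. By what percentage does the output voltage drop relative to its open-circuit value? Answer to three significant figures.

1.45 %

The divider's output (Thévenin) resistance is R₁‖R₂ = 45.85 kΩ.
Fractional drop under load = R_th/(R_th + R_L) = 45.85 / (45.85 + 3120) = 0.01448.
So the output falls by 1.45 %.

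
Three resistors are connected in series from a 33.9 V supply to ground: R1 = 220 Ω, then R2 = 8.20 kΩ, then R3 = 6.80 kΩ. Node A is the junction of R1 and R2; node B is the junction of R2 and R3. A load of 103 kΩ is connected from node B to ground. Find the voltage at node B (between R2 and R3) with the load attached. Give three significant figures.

At node B, R3 is in parallel with the load: R3‖R_L = 6379 Ω.
Below node A the resistance is R2 + (R3‖R_L) = 14580 Ω, so V_A = 33.9 × 14580/14800 = 33.40 V.
Then V_B = V_A × (R3‖R_L)/(R2 + R3‖R_L) = 33.40 × 6379/14580 = 14.6 V.

V ≈ 14.6 V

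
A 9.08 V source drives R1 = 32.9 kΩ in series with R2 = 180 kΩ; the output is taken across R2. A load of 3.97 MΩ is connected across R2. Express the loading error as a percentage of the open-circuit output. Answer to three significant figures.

0.696 %

The divider's output (Thévenin) resistance is R1‖R2 = 27.82 kΩ.
Fractional drop under load = R_th/(R_th + R_L) = 27.82 / (27.82 + 3970) = 0.006958.
So the output falls by 0.696 %.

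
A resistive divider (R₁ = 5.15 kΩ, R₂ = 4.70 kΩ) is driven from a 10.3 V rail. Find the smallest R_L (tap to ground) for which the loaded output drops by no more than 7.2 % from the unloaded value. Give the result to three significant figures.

R_L(min) ≈ 31.7 kΩ

Output resistance R_th = R₁‖R₂ = (5.15 × 4.70)/9.850 = 2.457 kΩ.
The fractional drop is R_th/(R_th + R_L); requiring this ≤ 0.0720 gives R_L ≥ R_th(1/0.0720 − 1) = 2.457 × 12.89 = 31.7 kΩ.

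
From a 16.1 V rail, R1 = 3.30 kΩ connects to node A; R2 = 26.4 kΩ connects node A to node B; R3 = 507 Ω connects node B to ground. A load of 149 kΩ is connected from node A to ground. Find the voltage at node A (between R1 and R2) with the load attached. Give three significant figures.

V ≈ 14.1 V

Below node A the series string R2+R3 = 26910 Ω sits in parallel with the 149000 Ω load: 22790 Ω.
V_A = 16.1 × 22790/(3300 + 22790) = 14.1 V.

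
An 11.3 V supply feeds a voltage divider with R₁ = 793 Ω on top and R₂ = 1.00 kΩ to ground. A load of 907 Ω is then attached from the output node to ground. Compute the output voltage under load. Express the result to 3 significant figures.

The load sits in parallel with R₂: R₂‖R_L = (1000 × 907) / (1000 + 907) = 475.6 Ω.
V_out = 11.3 × 475.6 / (793 + 475.6) = 11.3 × 475.6/1269 = 4.24 V.

V_out ≈ 4.24 V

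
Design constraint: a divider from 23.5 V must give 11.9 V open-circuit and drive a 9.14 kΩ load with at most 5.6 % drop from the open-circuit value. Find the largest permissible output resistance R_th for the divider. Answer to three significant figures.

R_th ≤ 542 Ω

Loading drop = R_th/(R_th + R_L) ≤ 0.0560, so R_th ≤ R_L · ε/(1−ε) = 9.14 kΩ × 0.0560/0.9440 = 542 Ω.
(Any R1, R2 with R2/(R1+R2) = 0.506 and R1‖R2 ≤ 542 Ω will meet the spec.)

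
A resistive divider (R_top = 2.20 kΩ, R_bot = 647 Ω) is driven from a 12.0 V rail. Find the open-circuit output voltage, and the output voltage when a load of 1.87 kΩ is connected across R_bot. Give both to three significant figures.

Unloaded: 2.73 V; loaded: 2.15 V

Open-circuit: V = 12.0 × 647/(2200 + 647) = 2.73 V.
With the load, R_bot becomes R_bot‖R_L = 480.7 Ω, so V = 12.0 × 480.7/2681 = 2.15 V.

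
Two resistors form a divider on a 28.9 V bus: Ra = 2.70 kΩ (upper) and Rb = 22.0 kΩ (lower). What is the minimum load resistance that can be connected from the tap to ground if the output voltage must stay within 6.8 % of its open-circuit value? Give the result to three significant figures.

R_L(min) ≈ 33.0 kΩ

Output resistance R_th = Ra‖Rb = (2.70 × 22.0)/24.70 = 2.405 kΩ.
The fractional drop is R_th/(R_th + R_L); requiring this ≤ 0.0680 gives R_L ≥ R_th(1/0.0680 − 1) = 2.405 × 13.71 = 33.0 kΩ.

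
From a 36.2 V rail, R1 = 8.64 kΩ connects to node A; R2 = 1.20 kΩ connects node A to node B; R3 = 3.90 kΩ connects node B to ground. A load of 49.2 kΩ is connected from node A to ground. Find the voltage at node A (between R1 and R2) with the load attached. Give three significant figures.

Below node A the series string R2+R3 = 5.100 kΩ sits in parallel with the 49.2 kΩ load: 4.621 kΩ.
V_A = 36.2 × 4.621/(8.64 + 4.621) = 12.6 V.

V ≈ 12.6 V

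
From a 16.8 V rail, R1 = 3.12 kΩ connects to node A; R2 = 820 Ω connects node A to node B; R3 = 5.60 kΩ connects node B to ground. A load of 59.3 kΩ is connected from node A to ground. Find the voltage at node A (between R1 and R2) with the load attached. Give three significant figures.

V ≈ 10.9 V

Below node A the series string R2+R3 = 6420 Ω sits in parallel with the 59300 Ω load: 5793 Ω.
V_A = 16.8 × 5793/(3120 + 5793) = 10.9 V.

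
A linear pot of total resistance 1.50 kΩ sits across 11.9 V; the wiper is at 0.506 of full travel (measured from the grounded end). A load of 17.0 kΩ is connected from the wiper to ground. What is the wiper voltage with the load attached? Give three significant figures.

V ≈ 5.89 V

The wiper splits the pot into (1−α)R = 741.0 Ω above and αR = 759.0 Ω below.
Lower section ‖ load = 726.6 Ω.
V_wiper = 11.9 × 726.6/(741.0 + 726.6) = 5.89 V.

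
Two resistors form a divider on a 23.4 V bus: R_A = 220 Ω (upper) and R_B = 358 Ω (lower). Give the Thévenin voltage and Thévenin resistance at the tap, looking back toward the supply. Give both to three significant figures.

V_th is the open-circuit tap voltage: 23.4 × 358/(220 + 358) = 14.5 V.
With the supply zeroed, R_A and R_B appear in parallel from the tap: R_th = R_A‖R_B = (220 × 358)/578.0 = 136 Ω.

V_th = 14.5 V, R_th = 136 Ω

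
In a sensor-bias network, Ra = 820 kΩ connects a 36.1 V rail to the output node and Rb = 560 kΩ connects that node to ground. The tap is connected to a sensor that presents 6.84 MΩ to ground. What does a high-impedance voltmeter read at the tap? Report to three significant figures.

V_out ≈ 14.0 V

The load sits in parallel with Rb: Rb‖R_L = (560 × 6840) / (560 + 6840) = 517.6 kΩ.
V_out = 36.1 × 517.6 / (820 + 517.6) = 36.1 × 517.6/1338 = 14.0 V.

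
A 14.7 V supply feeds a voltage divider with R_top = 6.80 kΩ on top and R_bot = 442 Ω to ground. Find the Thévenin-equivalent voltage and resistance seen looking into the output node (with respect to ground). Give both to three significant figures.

V_th = 0.897 V, R_th = 415 Ω

V_th is the open-circuit tap voltage: 14.7 × 442/(6800 + 442) = 0.897 V.
With the supply zeroed, R_top and R_bot appear in parallel from the tap: R_th = R_top‖R_bot = (6800 × 442)/7242 = 415 Ω.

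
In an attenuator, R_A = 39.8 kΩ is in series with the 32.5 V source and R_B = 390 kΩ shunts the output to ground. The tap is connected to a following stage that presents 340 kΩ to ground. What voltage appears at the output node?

V_out ≈ 26.7 V

The load sits in parallel with R_B: R_B‖R_L = (390 × 340) / (390 + 340) = 181.6 kΩ.
V_out = 32.5 × 181.6 / (39.8 + 181.6) = 32.5 × 181.6/221.4 = 26.7 V.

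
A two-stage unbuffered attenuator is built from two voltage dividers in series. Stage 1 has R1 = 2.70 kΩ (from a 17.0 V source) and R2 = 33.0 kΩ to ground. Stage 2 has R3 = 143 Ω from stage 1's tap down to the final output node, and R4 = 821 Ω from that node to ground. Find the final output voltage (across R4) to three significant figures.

Stage 2 presents R3+R4 = 964.0 Ω as a load on stage 1's tap.
Stage 1's lower leg becomes R2‖(R3+R4) = 936.6 Ω, so V_mid = 17.0 × 936.6/3637 = 4.378 V.
Stage 2 is itself unloaded: V_out = V_mid × R4/(R3+R4) = 4.378 × 821/964.0 = 3.73 V.

V_out ≈ 3.73 V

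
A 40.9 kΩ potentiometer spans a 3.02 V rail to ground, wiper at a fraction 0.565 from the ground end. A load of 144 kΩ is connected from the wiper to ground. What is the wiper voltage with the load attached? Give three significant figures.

The wiper splits the pot into (1−α)R = 17.79 kΩ above and αR = 23.11 kΩ below.
Lower section ‖ load = 19.91 kΩ.
V_wiper = 3.02 × 19.91/(17.79 + 19.91) = 1.59 V.

V ≈ 1.59 V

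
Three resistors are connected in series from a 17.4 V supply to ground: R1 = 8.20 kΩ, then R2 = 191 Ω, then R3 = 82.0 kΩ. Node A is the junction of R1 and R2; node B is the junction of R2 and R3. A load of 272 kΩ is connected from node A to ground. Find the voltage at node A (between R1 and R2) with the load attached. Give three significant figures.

V ≈ 15.4 V

Below node A the series string R2+R3 = 82190 Ω sits in parallel with the 272000 Ω load: 63120 Ω.
V_A = 17.4 × 63120/(8200 + 63120) = 15.4 V.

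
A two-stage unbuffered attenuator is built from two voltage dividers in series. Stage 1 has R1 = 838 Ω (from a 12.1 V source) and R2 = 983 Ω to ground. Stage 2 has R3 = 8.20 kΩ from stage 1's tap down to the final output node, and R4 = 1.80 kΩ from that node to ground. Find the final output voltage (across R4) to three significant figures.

Stage 2 presents R3+R4 = 10000 Ω as a load on stage 1's tap.
Stage 1's lower leg becomes R2‖(R3+R4) = 895.0 Ω, so V_mid = 12.1 × 895.0/1733 = 6.249 V.
Stage 2 is itself unloaded: V_out = V_mid × R4/(R3+R4) = 6.249 × 1800/10000 = 1.12 V.

V_out ≈ 1.12 V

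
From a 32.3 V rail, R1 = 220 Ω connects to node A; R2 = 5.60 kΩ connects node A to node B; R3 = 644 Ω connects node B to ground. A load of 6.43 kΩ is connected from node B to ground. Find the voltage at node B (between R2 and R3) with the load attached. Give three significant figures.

V ≈ 2.95 V

At node B, R3 is in parallel with the load: R3‖R_L = 585.4 Ω.
Below node A the resistance is R2 + (R3‖R_L) = 6185 Ω, so V_A = 32.3 × 6185/6405 = 31.19 V.
Then V_B = V_A × (R3‖R_L)/(R2 + R3‖R_L) = 31.19 × 585.4/6185 = 2.95 V.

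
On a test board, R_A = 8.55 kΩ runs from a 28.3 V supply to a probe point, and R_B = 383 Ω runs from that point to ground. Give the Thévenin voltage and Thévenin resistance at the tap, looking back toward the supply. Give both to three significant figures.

V_th is the open-circuit tap voltage: 28.3 × 383/(8550 + 383) = 1.21 V.
With the supply zeroed, R_A and R_B appear in parallel from the tap: R_th = R_A‖R_B = (8550 × 383)/8933 = 367 Ω.

V_th = 1.21 V, R_th = 367 Ω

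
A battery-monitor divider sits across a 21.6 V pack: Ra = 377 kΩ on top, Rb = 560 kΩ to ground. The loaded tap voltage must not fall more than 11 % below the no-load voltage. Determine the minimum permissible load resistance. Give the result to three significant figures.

R_L(min) ≈ 1.82 MΩ

Output resistance R_th = Ra‖Rb = (377 × 560)/937.0 = 225.3 kΩ.
The fractional drop is R_th/(R_th + R_L); requiring this ≤ 0.110 gives R_L ≥ R_th(1/0.110 − 1) = 225.3 × 8.091 = 1.82 MΩ.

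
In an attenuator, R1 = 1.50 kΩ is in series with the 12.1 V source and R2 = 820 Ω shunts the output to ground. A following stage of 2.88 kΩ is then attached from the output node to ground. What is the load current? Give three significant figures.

I_L ≈ 1.25 mA

R2‖R_L = 638.3 Ω; V_out = 12.1 × 638.3/2138 = 3.612 V.
I_L = V_out / R_L = 3.612 / 2.88 kΩ = 1.25 mA.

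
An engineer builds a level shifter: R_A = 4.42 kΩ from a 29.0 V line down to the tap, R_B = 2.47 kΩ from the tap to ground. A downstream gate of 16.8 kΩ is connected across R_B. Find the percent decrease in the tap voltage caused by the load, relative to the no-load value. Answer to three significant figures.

Unloaded V = 29.0 × 2.47/6.890 = 10.396 V.
Loaded: R_B‖R_L = 2.153 kΩ, giving V = 29.0 × 2.153/6.573 = 9.5002 V.
Drop = (10.396 − 9.5002) / 10.396 = 8.62 %.

8.62 %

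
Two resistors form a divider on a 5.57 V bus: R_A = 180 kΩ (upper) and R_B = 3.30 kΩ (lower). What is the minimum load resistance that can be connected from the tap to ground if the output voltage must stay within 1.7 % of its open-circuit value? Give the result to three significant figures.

R_L(min) ≈ 187 kΩ

Output resistance R_th = R_A‖R_B = (180 × 3.30)/183.3 = 3.241 kΩ.
The fractional drop is R_th/(R_th + R_L); requiring this ≤ 0.0170 gives R_L ≥ R_th(1/0.0170 − 1) = 3.241 × 57.82 = 187 kΩ.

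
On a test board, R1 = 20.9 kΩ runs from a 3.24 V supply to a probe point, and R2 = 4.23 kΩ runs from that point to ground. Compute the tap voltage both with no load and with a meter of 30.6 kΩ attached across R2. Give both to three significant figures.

Unloaded: 0.545 V; loaded: 0.489 V

Open-circuit: V = 3.24 × 4.23/(20.9 + 4.23) = 0.545 V.
With the load, R2 becomes R2‖R_L = 3.716 kΩ, so V = 3.24 × 3.716/24.62 = 0.489 V.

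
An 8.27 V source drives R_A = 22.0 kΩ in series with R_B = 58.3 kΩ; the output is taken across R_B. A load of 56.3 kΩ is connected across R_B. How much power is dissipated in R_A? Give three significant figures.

Total resistance from the source is R_A + (R_B‖R_L) = 50.64 kΩ, so I = 8.27/50.64 kΩ = 0.1633 mA.
P = I²·R_A = (0.1633 mA)² × 22.0 kΩ = 0.587 mW.

P ≈ 0.587 mW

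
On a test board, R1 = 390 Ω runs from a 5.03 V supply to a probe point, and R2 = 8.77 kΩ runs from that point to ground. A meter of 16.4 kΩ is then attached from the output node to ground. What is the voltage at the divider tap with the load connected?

The load sits in parallel with R2: R2‖R_L = (8770 × 16400) / (8770 + 16400) = 5714 Ω.
V_out = 5.03 × 5714 / (390 + 5714) = 5.03 × 5714/6104 = 4.71 V.
(Unloaded it would have been 4.82 V.)

V_out ≈ 4.71 V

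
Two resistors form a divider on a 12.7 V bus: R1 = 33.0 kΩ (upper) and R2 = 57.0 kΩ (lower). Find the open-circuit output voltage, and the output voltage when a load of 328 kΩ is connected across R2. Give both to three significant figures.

Open-circuit: V = 12.7 × 57.0/(33.0 + 57.0) = 8.04 V.
With the load, R2 becomes R2‖R_L = 48.56 kΩ, so V = 12.7 × 48.56/81.56 = 7.56 V.

Unloaded: 8.04 V; loaded: 7.56 V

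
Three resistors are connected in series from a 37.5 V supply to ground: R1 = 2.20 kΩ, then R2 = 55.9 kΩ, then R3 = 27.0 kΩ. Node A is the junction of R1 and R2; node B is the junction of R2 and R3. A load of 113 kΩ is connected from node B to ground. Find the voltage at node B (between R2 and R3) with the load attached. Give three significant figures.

At node B, R3 is in parallel with the load: R3‖R_L = 21.79 kΩ.
Below node A the resistance is R2 + (R3‖R_L) = 77.69 kΩ, so V_A = 37.5 × 77.69/79.89 = 36.47 V.
Then V_B = V_A × (R3‖R_L)/(R2 + R3‖R_L) = 36.47 × 21.79/77.69 = 10.2 V.

V ≈ 10.2 V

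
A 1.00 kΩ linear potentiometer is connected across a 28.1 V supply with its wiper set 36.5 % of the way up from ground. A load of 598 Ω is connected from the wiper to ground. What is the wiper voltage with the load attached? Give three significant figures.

The wiper splits the pot into (1−α)R = 635.0 Ω above and αR = 365.0 Ω below.
Lower section ‖ load = 226.7 Ω.
V_wiper = 28.1 × 226.7/(635.0 + 226.7) = 7.39 V.

V ≈ 7.39 V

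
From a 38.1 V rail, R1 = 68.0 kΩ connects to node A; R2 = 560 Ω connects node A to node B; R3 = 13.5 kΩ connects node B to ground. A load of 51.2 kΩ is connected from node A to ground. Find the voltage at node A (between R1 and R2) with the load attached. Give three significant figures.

Below node A the series string R2+R3 = 14060 Ω sits in parallel with the 51200 Ω load: 11030 Ω.
V_A = 38.1 × 11030/(68000 + 11030) = 5.32 V.

V ≈ 5.32 V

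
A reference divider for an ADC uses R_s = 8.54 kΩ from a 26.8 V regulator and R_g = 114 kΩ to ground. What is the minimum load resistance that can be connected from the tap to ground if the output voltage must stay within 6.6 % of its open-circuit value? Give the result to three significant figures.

R_L(min) ≈ 112 kΩ

Output resistance R_th = R_s‖R_g = (8.54 × 114)/122.5 = 7.945 kΩ.
The fractional drop is R_th/(R_th + R_L); requiring this ≤ 0.0660 gives R_L ≥ R_th(1/0.0660 − 1) = 7.945 × 14.15 = 112 kΩ.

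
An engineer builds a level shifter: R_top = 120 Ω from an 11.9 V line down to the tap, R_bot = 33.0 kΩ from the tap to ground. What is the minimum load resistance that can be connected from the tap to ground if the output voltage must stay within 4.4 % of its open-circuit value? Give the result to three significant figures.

Output resistance R_th = R_top‖R_bot = (120 × 33000)/33120 = 119.6 Ω.
The fractional drop is R_th/(R_th + R_L); requiring this ≤ 0.0440 gives R_L ≥ R_th(1/0.0440 − 1) = 119.6 × 21.73 = 2.60 kΩ.

R_L(min) ≈ 2.60 kΩ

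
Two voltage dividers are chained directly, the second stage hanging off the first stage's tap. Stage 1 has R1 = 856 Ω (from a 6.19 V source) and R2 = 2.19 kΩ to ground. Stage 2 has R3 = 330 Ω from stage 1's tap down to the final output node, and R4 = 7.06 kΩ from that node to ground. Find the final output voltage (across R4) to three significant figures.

Stage 2 presents R3+R4 = 7390 Ω as a load on stage 1's tap.
Stage 1's lower leg becomes R2‖(R3+R4) = 1689 Ω, so V_mid = 6.19 × 1689/2545 = 4.108 V.
Stage 2 is itself unloaded: V_out = V_mid × R4/(R3+R4) = 4.108 × 7060/7390 = 3.92 V.

V_out ≈ 3.92 V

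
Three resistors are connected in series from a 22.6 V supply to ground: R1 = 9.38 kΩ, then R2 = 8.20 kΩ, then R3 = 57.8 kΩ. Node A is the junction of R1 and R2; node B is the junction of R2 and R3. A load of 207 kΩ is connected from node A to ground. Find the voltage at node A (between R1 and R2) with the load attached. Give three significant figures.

Below node A the series string R2+R3 = 66.00 kΩ sits in parallel with the 207 kΩ load: 50.04 kΩ.
V_A = 22.6 × 50.04/(9.38 + 50.04) = 19.0 V.

V ≈ 19.0 V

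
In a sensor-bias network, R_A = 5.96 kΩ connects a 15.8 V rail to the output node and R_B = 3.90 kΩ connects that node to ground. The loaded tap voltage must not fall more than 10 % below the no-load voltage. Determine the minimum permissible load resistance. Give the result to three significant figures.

R_L(min) ≈ 21.2 kΩ

Output resistance R_th = R_A‖R_B = (5.96 × 3.90)/9.860 = 2.357 kΩ.
The fractional drop is R_th/(R_th + R_L); requiring this ≤ 0.100 gives R_L ≥ R_th(1/0.100 − 1) = 2.357 × 9.000 = 21.2 kΩ.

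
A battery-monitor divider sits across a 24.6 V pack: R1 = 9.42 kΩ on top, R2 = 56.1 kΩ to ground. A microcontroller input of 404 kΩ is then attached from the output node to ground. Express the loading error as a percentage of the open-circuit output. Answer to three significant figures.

The divider's output (Thévenin) resistance is R1‖R2 = 8.066 kΩ.
Fractional drop under load = R_th/(R_th + R_L) = 8.066 / (8.066 + 404) = 0.01957.
So the output falls by 1.96 %.

1.96 %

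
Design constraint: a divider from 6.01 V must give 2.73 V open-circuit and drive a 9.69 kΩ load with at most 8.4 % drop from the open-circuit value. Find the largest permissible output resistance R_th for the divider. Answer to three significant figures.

R_th ≤ 889 Ω

Loading drop = R_th/(R_th + R_L) ≤ 0.0840, so R_th ≤ R_L · ε/(1−ε) = 9.69 kΩ × 0.0840/0.9160 = 889 Ω.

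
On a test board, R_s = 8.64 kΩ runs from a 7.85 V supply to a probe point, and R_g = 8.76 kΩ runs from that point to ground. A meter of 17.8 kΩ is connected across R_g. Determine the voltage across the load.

The load sits in parallel with R_g: R_g‖R_L = (8.76 × 17.8) / (8.76 + 17.8) = 5.871 kΩ.
V_out = 7.85 × 5.871 / (8.64 + 5.871) = 7.85 × 5.871/14.51 = 3.18 V.

V_out ≈ 3.18 V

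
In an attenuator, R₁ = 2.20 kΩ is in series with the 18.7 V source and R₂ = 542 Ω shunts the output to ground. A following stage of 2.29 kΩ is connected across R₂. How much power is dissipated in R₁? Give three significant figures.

P ≈ 111 mW

Total resistance from the source is R₁ + (R₂‖R_L) = 2638 Ω, so I = 18.7/2638 Ω = 7.088 mA.
P = I²·R₁ = (7.088 mA)² × 2.20 kΩ = 111 mW.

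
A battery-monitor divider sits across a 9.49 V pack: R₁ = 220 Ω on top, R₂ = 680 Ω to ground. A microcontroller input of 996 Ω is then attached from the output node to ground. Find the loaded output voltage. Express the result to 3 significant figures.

The load sits in parallel with R₂: R₂‖R_L = (680 × 996) / (680 + 996) = 404.1 Ω.
V_out = 9.49 × 404.1 / (220 + 404.1) = 9.49 × 404.1/624.1 = 6.14 V.

V_out ≈ 6.14 V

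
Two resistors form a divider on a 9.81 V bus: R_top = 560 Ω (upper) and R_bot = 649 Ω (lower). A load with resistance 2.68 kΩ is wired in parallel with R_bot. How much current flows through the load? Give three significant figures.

R_bot‖R_L = 522.5 Ω; V_out = 9.81 × 522.5/1082 = 4.735 V.
I_L = V_out / R_L = 4.735 / 2.68 kΩ = 1.77 mA.

I_L ≈ 1.77 mA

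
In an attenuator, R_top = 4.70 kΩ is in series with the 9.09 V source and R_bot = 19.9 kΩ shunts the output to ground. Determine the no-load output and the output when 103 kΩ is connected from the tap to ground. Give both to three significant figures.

Unloaded: 7.35 V; loaded: 7.09 V

Open-circuit: V = 9.09 × 19.9/(4.70 + 19.9) = 7.35 V.
With the load, R_bot becomes R_bot‖R_L = 16.68 kΩ, so V = 9.09 × 16.68/21.38 = 7.09 V.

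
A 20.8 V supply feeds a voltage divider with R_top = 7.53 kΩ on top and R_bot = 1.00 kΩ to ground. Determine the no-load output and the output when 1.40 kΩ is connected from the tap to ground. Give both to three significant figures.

Unloaded: 2.44 V; loaded: 1.50 V

Open-circuit: V = 20.8 × 1.00/(7.53 + 1.00) = 2.44 V.
With the load, R_bot becomes R_bot‖R_L = 0.5833 kΩ, so V = 20.8 × 0.5833/8.113 = 1.50 V.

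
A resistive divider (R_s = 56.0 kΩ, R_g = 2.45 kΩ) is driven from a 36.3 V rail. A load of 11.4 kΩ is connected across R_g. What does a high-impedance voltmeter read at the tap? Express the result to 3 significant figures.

The load sits in parallel with R_g: R_g‖R_L = (2.45 × 11.4) / (2.45 + 11.4) = 2.017 kΩ.
V_out = 36.3 × 2.017 / (56.0 + 2.017) = 36.3 × 2.017/58.02 = 1.26 V.

V_out ≈ 1.26 V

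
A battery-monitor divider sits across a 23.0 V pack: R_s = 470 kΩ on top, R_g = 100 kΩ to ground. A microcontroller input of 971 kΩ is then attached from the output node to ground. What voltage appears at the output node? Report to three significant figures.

The load sits in parallel with R_g: R_g‖R_L = (100 × 971) / (100 + 971) = 90.66 kΩ.
V_out = 23.0 × 90.66 / (470 + 90.66) = 23.0 × 90.66/560.7 = 3.72 V.

V_out ≈ 3.72 V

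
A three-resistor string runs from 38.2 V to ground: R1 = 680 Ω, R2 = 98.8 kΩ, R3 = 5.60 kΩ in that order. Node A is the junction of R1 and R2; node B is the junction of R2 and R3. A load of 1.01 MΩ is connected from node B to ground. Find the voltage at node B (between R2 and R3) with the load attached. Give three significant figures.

At node B, R3 is in parallel with the load: R3‖R_L = 5569 Ω.
Below node A the resistance is R2 + (R3‖R_L) = 104400 Ω, so V_A = 38.2 × 104400/105000 = 37.95 V.
Then V_B = V_A × (R3‖R_L)/(R2 + R3‖R_L) = 37.95 × 5569/104400 = 2.03 V.

V ≈ 2.03 V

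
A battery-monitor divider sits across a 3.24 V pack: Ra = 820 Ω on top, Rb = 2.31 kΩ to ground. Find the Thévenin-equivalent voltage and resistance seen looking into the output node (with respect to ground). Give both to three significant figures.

V_th = 2.39 V, R_th = 605 Ω

V_th is the open-circuit tap voltage: 3.24 × 2310/(820 + 2310) = 2.39 V.
With the supply zeroed, Ra and Rb appear in parallel from the tap: R_th = Ra‖Rb = (820 × 2310)/3130 = 605 Ω.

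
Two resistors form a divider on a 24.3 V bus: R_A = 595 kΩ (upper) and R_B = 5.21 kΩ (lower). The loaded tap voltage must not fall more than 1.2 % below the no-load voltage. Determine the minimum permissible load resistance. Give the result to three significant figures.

Output resistance R_th = R_A‖R_B = (595 × 5.21)/600.2 = 5.165 kΩ.
The fractional drop is R_th/(R_th + R_L); requiring this ≤ 0.0120 gives R_L ≥ R_th(1/0.0120 − 1) = 5.165 × 82.33 = 425 kΩ.

R_L(min) ≈ 425 kΩ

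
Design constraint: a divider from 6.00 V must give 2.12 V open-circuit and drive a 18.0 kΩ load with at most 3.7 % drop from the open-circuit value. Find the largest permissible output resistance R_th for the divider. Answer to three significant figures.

Loading drop = R_th/(R_th + R_L) ≤ 0.0370, so R_th ≤ R_L · ε/(1−ε) = 18.0 kΩ × 0.0370/0.9630 = 692 Ω.

R_th ≤ 692 Ω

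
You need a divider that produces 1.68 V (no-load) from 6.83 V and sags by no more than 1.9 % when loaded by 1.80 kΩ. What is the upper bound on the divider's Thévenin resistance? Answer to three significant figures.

Loading drop = R_th/(R_th + R_L) ≤ 0.0190, so R_th ≤ R_L · ε/(1−ε) = 1.80 kΩ × 0.0190/0.9810 = 34.9 Ω.

R_th ≤ 34.9 Ω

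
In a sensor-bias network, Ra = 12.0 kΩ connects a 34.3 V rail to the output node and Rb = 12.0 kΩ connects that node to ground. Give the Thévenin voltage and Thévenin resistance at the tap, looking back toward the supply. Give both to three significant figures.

V_th = 17.1 V, R_th = 6.00 kΩ

V_th is the open-circuit tap voltage: 34.3 × 12.0/(12.0 + 12.0) = 17.1 V.
With the supply zeroed, Ra and Rb appear in parallel from the tap: R_th = Ra‖Rb = (12.0 × 12.0)/24.00 = 6.00 kΩ.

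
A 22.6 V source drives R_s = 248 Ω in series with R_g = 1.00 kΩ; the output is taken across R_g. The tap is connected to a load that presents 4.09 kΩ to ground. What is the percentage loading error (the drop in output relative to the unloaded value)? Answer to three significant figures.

4.63 %

The divider's output (Thévenin) resistance is R_s‖R_g = 198.7 Ω.
Fractional drop under load = R_th/(R_th + R_L) = 198.7 / (198.7 + 4090) = 0.04634.
So the output falls by 4.63 %.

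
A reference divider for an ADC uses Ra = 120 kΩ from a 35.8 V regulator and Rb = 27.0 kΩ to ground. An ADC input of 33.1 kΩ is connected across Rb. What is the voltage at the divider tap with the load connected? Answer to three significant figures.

The load sits in parallel with Rb: Rb‖R_L = (27.0 × 33.1) / (27.0 + 33.1) = 14.87 kΩ.
V_out = 35.8 × 14.87 / (120 + 14.87) = 35.8 × 14.87/134.9 = 3.95 V.

V_out ≈ 3.95 V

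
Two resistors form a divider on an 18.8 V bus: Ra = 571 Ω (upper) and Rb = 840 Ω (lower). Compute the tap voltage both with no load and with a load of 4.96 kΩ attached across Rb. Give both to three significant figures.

Unloaded: 11.2 V; loaded: 10.5 V

Open-circuit: V = 18.8 × 840/(571 + 840) = 11.2 V.
With the load, Rb becomes Rb‖R_L = 718.3 Ω, so V = 18.8 × 718.3/1289 = 10.5 V.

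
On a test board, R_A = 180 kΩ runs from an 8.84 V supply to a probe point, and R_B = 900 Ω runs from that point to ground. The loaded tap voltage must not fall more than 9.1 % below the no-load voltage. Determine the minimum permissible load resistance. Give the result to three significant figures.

R_L(min) ≈ 8.95 kΩ

Output resistance R_th = R_A‖R_B = (180000 × 900)/180900 = 895.5 Ω.
The fractional drop is R_th/(R_th + R_L); requiring this ≤ 0.0910 gives R_L ≥ R_th(1/0.0910 − 1) = 895.5 × 9.989 = 8.95 kΩ.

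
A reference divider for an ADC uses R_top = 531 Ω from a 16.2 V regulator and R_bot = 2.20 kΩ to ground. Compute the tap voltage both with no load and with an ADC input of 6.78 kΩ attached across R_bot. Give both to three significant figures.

Unloaded: 13.1 V; loaded: 12.3 V

Open-circuit: V = 16.2 × 2200/(531 + 2200) = 13.1 V.
With the load, R_bot becomes R_bot‖R_L = 1661 Ω, so V = 16.2 × 1661/2192 = 12.3 V.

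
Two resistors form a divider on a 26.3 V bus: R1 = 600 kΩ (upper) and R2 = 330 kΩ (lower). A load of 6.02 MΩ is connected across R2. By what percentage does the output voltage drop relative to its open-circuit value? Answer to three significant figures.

3.42 %

The divider's output (Thévenin) resistance is R1‖R2 = 212.9 kΩ.
Fractional drop under load = R_th/(R_th + R_L) = 212.9 / (212.9 + 6020) = 0.03416.
So the output falls by 3.42 %.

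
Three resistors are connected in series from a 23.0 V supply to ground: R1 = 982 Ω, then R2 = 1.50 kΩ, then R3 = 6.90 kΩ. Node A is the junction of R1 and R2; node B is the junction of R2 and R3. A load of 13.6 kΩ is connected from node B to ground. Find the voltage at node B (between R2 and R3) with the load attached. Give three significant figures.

At node B, R3 is in parallel with the load: R3‖R_L = 4578 Ω.
Below node A the resistance is R2 + (R3‖R_L) = 6078 Ω, so V_A = 23.0 × 6078/7060 = 19.80 V.
Then V_B = V_A × (R3‖R_L)/(R2 + R3‖R_L) = 19.80 × 4578/6078 = 14.9 V.

V ≈ 14.9 V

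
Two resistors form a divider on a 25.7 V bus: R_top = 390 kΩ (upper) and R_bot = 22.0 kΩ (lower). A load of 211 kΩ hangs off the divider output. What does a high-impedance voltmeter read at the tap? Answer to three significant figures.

V_out ≈ 1.25 V

The load sits in parallel with R_bot: R_bot‖R_L = (22.0 × 211) / (22.0 + 211) = 19.92 kΩ.
V_out = 25.7 × 19.92 / (390 + 19.92) = 25.7 × 19.92/409.9 = 1.25 V.
(Unloaded it would have been 1.37 V.)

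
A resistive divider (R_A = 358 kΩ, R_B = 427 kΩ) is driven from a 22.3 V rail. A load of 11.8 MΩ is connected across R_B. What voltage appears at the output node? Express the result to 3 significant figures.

V_out ≈ 11.9 V

The load sits in parallel with R_B: R_B‖R_L = (427 × 11800) / (427 + 11800) = 412.1 kΩ.
V_out = 22.3 × 412.1 / (358 + 412.1) = 22.3 × 412.1/770.1 = 11.9 V.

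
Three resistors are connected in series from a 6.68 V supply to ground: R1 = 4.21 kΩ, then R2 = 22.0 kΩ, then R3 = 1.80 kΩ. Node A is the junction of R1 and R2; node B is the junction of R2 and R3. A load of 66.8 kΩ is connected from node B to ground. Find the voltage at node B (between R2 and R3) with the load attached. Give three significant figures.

V ≈ 0.419 V

At node B, R3 is in parallel with the load: R3‖R_L = 1.753 kΩ.
Below node A the resistance is R2 + (R3‖R_L) = 23.75 kΩ, so V_A = 6.68 × 23.75/27.96 = 5.674 V.
Then V_B = V_A × (R3‖R_L)/(R2 + R3‖R_L) = 5.674 × 1.753/23.75 = 0.419 V.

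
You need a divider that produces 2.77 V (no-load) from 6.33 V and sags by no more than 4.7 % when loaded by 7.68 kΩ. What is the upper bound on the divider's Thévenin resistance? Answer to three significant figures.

R_th ≤ 379 Ω

Loading drop = R_th/(R_th + R_L) ≤ 0.0470, so R_th ≤ R_L · ε/(1−ε) = 7.68 kΩ × 0.0470/0.9530 = 379 Ω.
(Any R1, R2 with R2/(R1+R2) = 0.438 and R1‖R2 ≤ 379 Ω will meet the spec.)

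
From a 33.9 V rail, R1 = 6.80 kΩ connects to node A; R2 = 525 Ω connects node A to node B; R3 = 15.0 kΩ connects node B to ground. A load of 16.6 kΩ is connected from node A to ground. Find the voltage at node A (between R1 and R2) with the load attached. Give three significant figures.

V ≈ 18.3 V

Below node A the series string R2+R3 = 15520 Ω sits in parallel with the 16600 Ω load: 8022 Ω.
V_A = 33.9 × 8022/(6800 + 8022) = 18.3 V.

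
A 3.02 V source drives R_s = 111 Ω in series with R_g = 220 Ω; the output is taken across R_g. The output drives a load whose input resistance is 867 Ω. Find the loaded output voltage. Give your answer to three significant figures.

The load sits in parallel with R_g: R_g‖R_L = (220 × 867) / (220 + 867) = 175.5 Ω.
V_out = 3.02 × 175.5 / (111 + 175.5) = 3.02 × 175.5/286.5 = 1.85 V.

V_out ≈ 1.85 V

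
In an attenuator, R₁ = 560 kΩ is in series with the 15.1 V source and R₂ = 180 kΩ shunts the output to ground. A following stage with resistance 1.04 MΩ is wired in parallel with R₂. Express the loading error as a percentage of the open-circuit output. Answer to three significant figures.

Unloaded V = 15.1 × 180/740.0 = 3.6730 V.
Loaded: R₂‖R_L = 153.4 kΩ, giving V = 15.1 × 153.4/713.4 = 3.2476 V.
Drop = (3.6730 − 3.2476) / 3.6730 = 11.6 %.

11.6 %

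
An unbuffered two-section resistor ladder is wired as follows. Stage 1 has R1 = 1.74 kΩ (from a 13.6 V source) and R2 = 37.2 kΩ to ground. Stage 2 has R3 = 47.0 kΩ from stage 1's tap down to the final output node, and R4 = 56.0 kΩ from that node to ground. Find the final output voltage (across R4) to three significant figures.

Stage 2 presents R3+R4 = 103.0 kΩ as a load on stage 1's tap.
Stage 1's lower leg becomes R2‖(R3+R4) = 27.33 kΩ, so V_mid = 13.6 × 27.33/29.07 = 12.79 V.
Stage 2 is itself unloaded: V_out = V_mid × R4/(R3+R4) = 12.79 × 56.0/103.0 = 6.95 V.

V_out ≈ 6.95 V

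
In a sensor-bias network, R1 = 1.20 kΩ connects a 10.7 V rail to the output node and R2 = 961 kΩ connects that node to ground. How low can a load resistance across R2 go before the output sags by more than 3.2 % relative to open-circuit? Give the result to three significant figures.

Output resistance R_th = R1‖R2 = (1.20 × 961)/962.2 = 1.199 kΩ.
The fractional drop is R_th/(R_th + R_L); requiring this ≤ 0.0320 gives R_L ≥ R_th(1/0.0320 − 1) = 1.199 × 30.25 = 36.3 kΩ.

R_L(min) ≈ 36.3 kΩ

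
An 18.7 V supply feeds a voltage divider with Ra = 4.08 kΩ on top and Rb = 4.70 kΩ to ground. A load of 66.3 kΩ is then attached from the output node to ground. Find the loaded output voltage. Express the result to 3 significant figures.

V_out ≈ 9.69 V

The load sits in parallel with Rb: Rb‖R_L = (4.70 × 66.3) / (4.70 + 66.3) = 4.389 kΩ.
V_out = 18.7 × 4.389 / (4.08 + 4.389) = 18.7 × 4.389/8.469 = 9.69 V.
(Unloaded it would have been 10.0 V.)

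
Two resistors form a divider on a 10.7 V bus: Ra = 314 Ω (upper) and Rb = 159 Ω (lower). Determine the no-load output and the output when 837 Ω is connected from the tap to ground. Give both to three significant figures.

Unloaded: 3.60 V; loaded: 3.19 V

Open-circuit: V = 10.7 × 159/(314 + 159) = 3.60 V.
With the load, Rb becomes Rb‖R_L = 133.6 Ω, so V = 10.7 × 133.6/447.6 = 3.19 V.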